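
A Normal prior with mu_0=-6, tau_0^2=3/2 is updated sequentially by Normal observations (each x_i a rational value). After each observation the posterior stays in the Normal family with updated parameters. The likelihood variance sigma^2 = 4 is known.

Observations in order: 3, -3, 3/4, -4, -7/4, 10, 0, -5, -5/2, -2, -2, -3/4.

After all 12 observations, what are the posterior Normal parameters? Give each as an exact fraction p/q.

obs 1: x=3 → posterior Normal(-39/11, 12/11)
obs 2: x=-3 → posterior Normal(-24/7, 6/7)
obs 3: x=3/4 → posterior Normal(-183/68, 12/17)
obs 4: x=-4 → posterior Normal(-231/80, 3/5)
obs 5: x=-7/4 → posterior Normal(-63/23, 12/23)
obs 6: x=10 → posterior Normal(-33/26, 6/13)
obs 7: x=0 → posterior Normal(-33/29, 12/29)
obs 8: x=-5 → posterior Normal(-3/2, 3/8)
obs 9: x=-5/2 → posterior Normal(-111/70, 12/35)
obs 10: x=-2 → posterior Normal(-123/76, 6/19)
obs 11: x=-2 → posterior Normal(-135/82, 12/41)
obs 12: x=-3/4 → posterior Normal(-279/176, 3/11)

mu_0=-279/176, tau_0^2=3/11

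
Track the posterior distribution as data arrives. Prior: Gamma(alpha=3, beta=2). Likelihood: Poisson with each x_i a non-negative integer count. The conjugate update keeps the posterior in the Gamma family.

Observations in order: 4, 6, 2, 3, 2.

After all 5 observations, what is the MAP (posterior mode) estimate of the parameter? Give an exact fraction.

obs 1: x=4 → posterior Gamma(7, 3)
obs 2: x=6 → posterior Gamma(13, 4)
obs 3: x=2 → posterior Gamma(15, 5)
obs 4: x=3 → posterior Gamma(18, 6)
obs 5: x=2 → posterior Gamma(20, 7)

19/7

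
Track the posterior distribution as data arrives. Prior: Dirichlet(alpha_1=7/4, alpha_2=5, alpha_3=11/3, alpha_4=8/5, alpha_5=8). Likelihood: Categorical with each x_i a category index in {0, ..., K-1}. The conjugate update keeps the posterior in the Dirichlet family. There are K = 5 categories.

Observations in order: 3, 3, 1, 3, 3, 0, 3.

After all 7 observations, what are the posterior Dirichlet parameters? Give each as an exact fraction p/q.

alpha_1=11/4, alpha_2=6, alpha_3=11/3, alpha_4=33/5, alpha_5=8

obs 1: x=3 → posterior Dirichlet(7/4, 5, 11/3, 13/5, 8)
obs 2: x=3 → posterior Dirichlet(7/4, 5, 11/3, 18/5, 8)
obs 3: x=1 → posterior Dirichlet(7/4, 6, 11/3, 18/5, 8)
obs 4: x=3 → posterior Dirichlet(7/4, 6, 11/3, 23/5, 8)
obs 5: x=3 → posterior Dirichlet(7/4, 6, 11/3, 28/5, 8)
obs 6: x=0 → posterior Dirichlet(11/4, 6, 11/3, 28/5, 8)
obs 7: x=3 → posterior Dirichlet(11/4, 6, 11/3, 33/5, 8)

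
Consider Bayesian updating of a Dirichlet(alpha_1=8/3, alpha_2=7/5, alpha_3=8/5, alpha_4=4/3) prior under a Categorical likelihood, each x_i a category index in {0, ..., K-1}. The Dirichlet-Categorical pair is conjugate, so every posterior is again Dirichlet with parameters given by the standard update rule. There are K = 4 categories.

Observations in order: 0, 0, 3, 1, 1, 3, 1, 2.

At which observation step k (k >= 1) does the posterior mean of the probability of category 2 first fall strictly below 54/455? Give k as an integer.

k = 7

obs 1: x=0 → posterior Dirichlet(11/3, 7/5, 8/5, 4/3)
obs 2: x=0 → posterior Dirichlet(14/3, 7/5, 8/5, 4/3)
obs 3: x=3 → posterior Dirichlet(14/3, 7/5, 8/5, 7/3)
obs 4: x=1 → posterior Dirichlet(14/3, 12/5, 8/5, 7/3)
obs 5: x=1 → posterior Dirichlet(14/3, 17/5, 8/5, 7/3)
obs 6: x=3 → posterior Dirichlet(14/3, 17/5, 8/5, 10/3)
obs 7: x=1 → posterior Dirichlet(14/3, 22/5, 8/5, 10/3)
obs 8: x=2 → posterior Dirichlet(14/3, 22/5, 13/5, 10/3)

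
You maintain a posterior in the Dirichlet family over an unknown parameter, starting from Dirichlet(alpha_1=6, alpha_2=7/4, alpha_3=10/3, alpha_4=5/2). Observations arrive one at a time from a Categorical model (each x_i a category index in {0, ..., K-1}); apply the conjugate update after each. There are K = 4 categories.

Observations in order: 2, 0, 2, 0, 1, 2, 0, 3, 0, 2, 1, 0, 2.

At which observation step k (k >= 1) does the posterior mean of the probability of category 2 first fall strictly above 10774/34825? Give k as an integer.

k = 3

obs 1: x=2 → posterior Dirichlet(6, 7/4, 13/3, 5/2)
obs 2: x=0 → posterior Dirichlet(7, 7/4, 13/3, 5/2)
obs 3: x=2 → posterior Dirichlet(7, 7/4, 16/3, 5/2)
obs 4: x=0 → posterior Dirichlet(8, 7/4, 16/3, 5/2)
obs 5: x=1 → posterior Dirichlet(8, 11/4, 16/3, 5/2)
obs 6: x=2 → posterior Dirichlet(8, 11/4, 19/3, 5/2)
obs 7: x=0 → posterior Dirichlet(9, 11/4, 19/3, 5/2)
obs 8: x=3 → posterior Dirichlet(9, 11/4, 19/3, 7/2)
obs 9: x=0 → posterior Dirichlet(10, 11/4, 19/3, 7/2)
obs 10: x=2 → posterior Dirichlet(10, 11/4, 22/3, 7/2)
obs 11: x=1 → posterior Dirichlet(10, 15/4, 22/3, 7/2)
obs 12: x=0 → posterior Dirichlet(11, 15/4, 22/3, 7/2)
obs 13: x=2 → posterior Dirichlet(11, 15/4, 25/3, 7/2)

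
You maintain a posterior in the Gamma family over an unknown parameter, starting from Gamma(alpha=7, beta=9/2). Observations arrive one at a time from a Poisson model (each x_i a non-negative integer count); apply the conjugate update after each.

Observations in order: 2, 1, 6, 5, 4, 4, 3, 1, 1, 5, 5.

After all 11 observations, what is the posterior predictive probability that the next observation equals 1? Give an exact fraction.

3334298796768686828755182348751364669989169674429817068240633205768/19576480194321471326300093618853952770545630692699187664582729951363

obs 1: x=2 → posterior Gamma(9, 11/2)
obs 2: x=1 → posterior Gamma(10, 13/2)
obs 3: x=6 → posterior Gamma(16, 15/2)
obs 4: x=5 → posterior Gamma(21, 17/2)
obs 5: x=4 → posterior Gamma(25, 19/2)
obs 6: x=4 → posterior Gamma(29, 21/2)
obs 7: x=3 → posterior Gamma(32, 23/2)
obs 8: x=1 → posterior Gamma(33, 25/2)
obs 9: x=1 → posterior Gamma(34, 27/2)
obs 10: x=5 → posterior Gamma(39, 29/2)
obs 11: x=5 → posterior Gamma(44, 31/2)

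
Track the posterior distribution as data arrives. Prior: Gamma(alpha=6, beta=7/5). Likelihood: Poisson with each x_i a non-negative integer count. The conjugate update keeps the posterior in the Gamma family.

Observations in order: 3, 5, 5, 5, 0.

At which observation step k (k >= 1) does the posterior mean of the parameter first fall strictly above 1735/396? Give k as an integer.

k = 4

obs 1: x=3 → posterior Gamma(9, 12/5)
obs 2: x=5 → posterior Gamma(14, 17/5)
obs 3: x=5 → posterior Gamma(19, 22/5)
obs 4: x=5 → posterior Gamma(24, 27/5)
obs 5: x=0 → posterior Gamma(24, 32/5)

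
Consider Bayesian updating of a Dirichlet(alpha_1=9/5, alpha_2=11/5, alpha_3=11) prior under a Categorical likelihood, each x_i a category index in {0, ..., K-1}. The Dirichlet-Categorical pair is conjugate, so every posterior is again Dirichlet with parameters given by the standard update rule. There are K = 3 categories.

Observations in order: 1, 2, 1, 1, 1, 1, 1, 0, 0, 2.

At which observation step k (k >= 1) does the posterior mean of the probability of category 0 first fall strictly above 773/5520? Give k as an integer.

obs 1: x=1 → posterior Dirichlet(9/5, 16/5, 11)
obs 2: x=2 → posterior Dirichlet(9/5, 16/5, 12)
obs 3: x=1 → posterior Dirichlet(9/5, 21/5, 12)
obs 4: x=1 → posterior Dirichlet(9/5, 26/5, 12)
obs 5: x=1 → posterior Dirichlet(9/5, 31/5, 12)
obs 6: x=1 → posterior Dirichlet(9/5, 36/5, 12)
obs 7: x=1 → posterior Dirichlet(9/5, 41/5, 12)
obs 8: x=0 → posterior Dirichlet(14/5, 41/5, 12)
obs 9: x=0 → posterior Dirichlet(19/5, 41/5, 12)
obs 10: x=2 → posterior Dirichlet(19/5, 41/5, 13)

k = 9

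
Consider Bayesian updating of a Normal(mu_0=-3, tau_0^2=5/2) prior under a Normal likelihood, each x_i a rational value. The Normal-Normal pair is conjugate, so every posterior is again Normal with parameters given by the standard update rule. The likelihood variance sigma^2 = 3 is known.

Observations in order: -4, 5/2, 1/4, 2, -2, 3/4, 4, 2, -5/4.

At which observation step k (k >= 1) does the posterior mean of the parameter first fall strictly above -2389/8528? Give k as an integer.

k = 7

obs 1: x=-4 → posterior Normal(-38/11, 15/11)
obs 2: x=5/2 → posterior Normal(-51/32, 15/16)
obs 3: x=1/4 → posterior Normal(-97/84, 5/7)
obs 4: x=2 → posterior Normal(-57/104, 15/26)
obs 5: x=-2 → posterior Normal(-97/124, 15/31)
obs 6: x=3/4 → posterior Normal(-41/72, 5/12)
obs 7: x=4 → posterior Normal(-1/82, 15/41)
obs 8: x=2 → posterior Normal(19/92, 15/46)
obs 9: x=-5/4 → posterior Normal(13/204, 5/17)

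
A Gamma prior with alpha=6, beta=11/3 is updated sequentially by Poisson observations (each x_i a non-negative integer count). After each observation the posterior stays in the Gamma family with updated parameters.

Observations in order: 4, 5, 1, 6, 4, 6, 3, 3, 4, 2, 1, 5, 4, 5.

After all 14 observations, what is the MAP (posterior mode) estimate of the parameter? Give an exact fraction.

174/53

obs 1: x=4 → posterior Gamma(10, 14/3)
obs 2: x=5 → posterior Gamma(15, 17/3)
obs 3: x=1 → posterior Gamma(16, 20/3)
obs 4: x=6 → posterior Gamma(22, 23/3)
obs 5: x=4 → posterior Gamma(26, 26/3)
obs 6: x=6 → posterior Gamma(32, 29/3)
obs 7: x=3 → posterior Gamma(35, 32/3)
obs 8: x=3 → posterior Gamma(38, 35/3)
obs 9: x=4 → posterior Gamma(42, 38/3)
obs 10: x=2 → posterior Gamma(44, 41/3)
obs 11: x=1 → posterior Gamma(45, 44/3)
obs 12: x=5 → posterior Gamma(50, 47/3)
obs 13: x=4 → posterior Gamma(54, 50/3)
obs 14: x=5 → posterior Gamma(59, 53/3)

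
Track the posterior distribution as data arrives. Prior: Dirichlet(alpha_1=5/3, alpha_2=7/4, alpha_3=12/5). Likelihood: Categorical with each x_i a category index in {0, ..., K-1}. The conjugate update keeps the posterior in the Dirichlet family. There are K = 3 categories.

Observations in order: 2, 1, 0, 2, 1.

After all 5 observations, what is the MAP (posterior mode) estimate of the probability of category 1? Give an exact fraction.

obs 1: x=2 → posterior Dirichlet(5/3, 7/4, 17/5)
obs 2: x=1 → posterior Dirichlet(5/3, 11/4, 17/5)
obs 3: x=0 → posterior Dirichlet(8/3, 11/4, 17/5)
obs 4: x=2 → posterior Dirichlet(8/3, 11/4, 22/5)
obs 5: x=1 → posterior Dirichlet(8/3, 15/4, 22/5)

165/469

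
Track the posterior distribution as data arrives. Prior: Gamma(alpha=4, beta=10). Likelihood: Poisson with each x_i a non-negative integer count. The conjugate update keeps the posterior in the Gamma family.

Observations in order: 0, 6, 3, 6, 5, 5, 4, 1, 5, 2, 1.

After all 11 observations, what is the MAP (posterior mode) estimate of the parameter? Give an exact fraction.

41/21

obs 1: x=0 → posterior Gamma(4, 11)
obs 2: x=6 → posterior Gamma(10, 12)
obs 3: x=3 → posterior Gamma(13, 13)
obs 4: x=6 → posterior Gamma(19, 14)
obs 5: x=5 → posterior Gamma(24, 15)
obs 6: x=5 → posterior Gamma(29, 16)
obs 7: x=4 → posterior Gamma(33, 17)
obs 8: x=1 → posterior Gamma(34, 18)
obs 9: x=5 → posterior Gamma(39, 19)
obs 10: x=2 → posterior Gamma(41, 20)
obs 11: x=1 → posterior Gamma(42, 21)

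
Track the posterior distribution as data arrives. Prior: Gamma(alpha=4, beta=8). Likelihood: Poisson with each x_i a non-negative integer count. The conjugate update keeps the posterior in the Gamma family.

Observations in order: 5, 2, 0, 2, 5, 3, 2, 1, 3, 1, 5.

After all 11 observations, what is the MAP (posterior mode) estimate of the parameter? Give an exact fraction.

32/19

obs 1: x=5 → posterior Gamma(9, 9)
obs 2: x=2 → posterior Gamma(11, 10)
obs 3: x=0 → posterior Gamma(11, 11)
obs 4: x=2 → posterior Gamma(13, 12)
obs 5: x=5 → posterior Gamma(18, 13)
obs 6: x=3 → posterior Gamma(21, 14)
obs 7: x=2 → posterior Gamma(23, 15)
obs 8: x=1 → posterior Gamma(24, 16)
obs 9: x=3 → posterior Gamma(27, 17)
obs 10: x=1 → posterior Gamma(28, 18)
obs 11: x=5 → posterior Gamma(33, 19)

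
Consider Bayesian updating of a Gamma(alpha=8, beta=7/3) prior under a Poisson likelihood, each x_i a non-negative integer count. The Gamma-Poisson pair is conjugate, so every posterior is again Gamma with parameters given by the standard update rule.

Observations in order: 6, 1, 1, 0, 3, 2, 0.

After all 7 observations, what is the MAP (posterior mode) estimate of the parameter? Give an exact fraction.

15/7

obs 1: x=6 → posterior Gamma(14, 10/3)
obs 2: x=1 → posterior Gamma(15, 13/3)
obs 3: x=1 → posterior Gamma(16, 16/3)
obs 4: x=0 → posterior Gamma(16, 19/3)
obs 5: x=3 → posterior Gamma(19, 22/3)
obs 6: x=2 → posterior Gamma(21, 25/3)
obs 7: x=0 → posterior Gamma(21, 28/3)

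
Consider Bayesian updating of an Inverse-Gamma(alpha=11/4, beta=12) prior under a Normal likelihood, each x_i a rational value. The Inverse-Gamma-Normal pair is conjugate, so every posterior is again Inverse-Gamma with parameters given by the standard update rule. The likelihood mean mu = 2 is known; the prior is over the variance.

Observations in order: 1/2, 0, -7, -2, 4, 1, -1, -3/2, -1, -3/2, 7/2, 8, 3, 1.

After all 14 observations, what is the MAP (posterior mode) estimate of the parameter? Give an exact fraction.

10

obs 1: x=1/2 → posterior Inverse-Gamma(13/4, 105/8)
obs 2: x=0 → posterior Inverse-Gamma(15/4, 121/8)
obs 3: x=-7 → posterior Inverse-Gamma(17/4, 445/8)
obs 4: x=-2 → posterior Inverse-Gamma(19/4, 509/8)
obs 5: x=4 → posterior Inverse-Gamma(21/4, 525/8)
obs 6: x=1 → posterior Inverse-Gamma(23/4, 529/8)
obs 7: x=-1 → posterior Inverse-Gamma(25/4, 565/8)
obs 8: x=-3/2 → posterior Inverse-Gamma(27/4, 307/4)
obs 9: x=-1 → posterior Inverse-Gamma(29/4, 325/4)
obs 10: x=-3/2 → posterior Inverse-Gamma(31/4, 699/8)
obs 11: x=7/2 → posterior Inverse-Gamma(33/4, 177/2)
obs 12: x=8 → posterior Inverse-Gamma(35/4, 213/2)
obs 13: x=3 → posterior Inverse-Gamma(37/4, 107)
obs 14: x=1 → posterior Inverse-Gamma(39/4, 215/2)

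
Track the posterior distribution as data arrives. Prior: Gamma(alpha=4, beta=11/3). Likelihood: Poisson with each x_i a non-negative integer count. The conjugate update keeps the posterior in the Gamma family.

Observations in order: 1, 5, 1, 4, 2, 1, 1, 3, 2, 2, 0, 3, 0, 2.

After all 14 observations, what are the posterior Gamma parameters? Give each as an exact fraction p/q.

alpha=31, beta=53/3

obs 1: x=1 → posterior Gamma(5, 14/3)
obs 2: x=5 → posterior Gamma(10, 17/3)
obs 3: x=1 → posterior Gamma(11, 20/3)
obs 4: x=4 → posterior Gamma(15, 23/3)
obs 5: x=2 → posterior Gamma(17, 26/3)
obs 6: x=1 → posterior Gamma(18, 29/3)
obs 7: x=1 → posterior Gamma(19, 32/3)
obs 8: x=3 → posterior Gamma(22, 35/3)
obs 9: x=2 → posterior Gamma(24, 38/3)
obs 10: x=2 → posterior Gamma(26, 41/3)
obs 11: x=0 → posterior Gamma(26, 44/3)
obs 12: x=3 → posterior Gamma(29, 47/3)
obs 13: x=0 → posterior Gamma(29, 50/3)
obs 14: x=2 → posterior Gamma(31, 53/3)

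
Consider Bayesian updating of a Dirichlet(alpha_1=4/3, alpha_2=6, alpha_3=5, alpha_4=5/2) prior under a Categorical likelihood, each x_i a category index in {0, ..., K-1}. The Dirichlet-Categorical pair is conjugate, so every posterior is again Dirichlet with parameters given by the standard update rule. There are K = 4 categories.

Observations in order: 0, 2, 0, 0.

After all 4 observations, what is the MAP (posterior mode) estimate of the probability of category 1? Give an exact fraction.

30/89

obs 1: x=0 → posterior Dirichlet(7/3, 6, 5, 5/2)
obs 2: x=2 → posterior Dirichlet(7/3, 6, 6, 5/2)
obs 3: x=0 → posterior Dirichlet(10/3, 6, 6, 5/2)
obs 4: x=0 → posterior Dirichlet(13/3, 6, 6, 5/2)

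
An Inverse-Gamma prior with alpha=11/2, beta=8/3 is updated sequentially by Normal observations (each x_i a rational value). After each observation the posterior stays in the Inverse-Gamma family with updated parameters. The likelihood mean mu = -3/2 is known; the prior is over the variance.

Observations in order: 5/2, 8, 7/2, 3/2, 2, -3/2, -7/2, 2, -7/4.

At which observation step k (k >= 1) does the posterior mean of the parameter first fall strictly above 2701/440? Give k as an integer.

k = 2

obs 1: x=5/2 → posterior Inverse-Gamma(6, 32/3)
obs 2: x=8 → posterior Inverse-Gamma(13/2, 1339/24)
obs 3: x=7/2 → posterior Inverse-Gamma(7, 1639/24)
obs 4: x=3/2 → posterior Inverse-Gamma(15/2, 1747/24)
obs 5: x=2 → posterior Inverse-Gamma(8, 947/12)
obs 6: x=-3/2 → posterior Inverse-Gamma(17/2, 947/12)
obs 7: x=-7/2 → posterior Inverse-Gamma(9, 971/12)
obs 8: x=2 → posterior Inverse-Gamma(19/2, 2089/24)
obs 9: x=-7/4 → posterior Inverse-Gamma(10, 8359/96)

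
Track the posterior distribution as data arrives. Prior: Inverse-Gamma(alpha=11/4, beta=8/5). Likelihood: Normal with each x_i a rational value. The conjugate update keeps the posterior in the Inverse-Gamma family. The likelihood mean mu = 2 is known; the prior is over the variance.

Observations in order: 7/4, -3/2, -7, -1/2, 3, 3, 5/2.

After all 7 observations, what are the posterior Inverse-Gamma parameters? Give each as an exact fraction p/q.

alpha=25/4, beta=8401/160

obs 1: x=7/4 → posterior Inverse-Gamma(13/4, 261/160)
obs 2: x=-3/2 → posterior Inverse-Gamma(15/4, 1241/160)
obs 3: x=-7 → posterior Inverse-Gamma(17/4, 7721/160)
obs 4: x=-1/2 → posterior Inverse-Gamma(19/4, 8221/160)
obs 5: x=3 → posterior Inverse-Gamma(21/4, 8301/160)
obs 6: x=3 → posterior Inverse-Gamma(23/4, 8381/160)
obs 7: x=5/2 → posterior Inverse-Gamma(25/4, 8401/160)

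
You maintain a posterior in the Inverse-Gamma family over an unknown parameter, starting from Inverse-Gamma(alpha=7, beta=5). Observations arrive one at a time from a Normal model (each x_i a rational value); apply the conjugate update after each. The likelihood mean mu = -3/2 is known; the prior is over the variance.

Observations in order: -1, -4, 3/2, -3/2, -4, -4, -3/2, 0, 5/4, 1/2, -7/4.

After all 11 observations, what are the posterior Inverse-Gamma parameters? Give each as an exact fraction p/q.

obs 1: x=-1 → posterior Inverse-Gamma(15/2, 41/8)
obs 2: x=-4 → posterior Inverse-Gamma(8, 33/4)
obs 3: x=3/2 → posterior Inverse-Gamma(17/2, 51/4)
obs 4: x=-3/2 → posterior Inverse-Gamma(9, 51/4)
obs 5: x=-4 → posterior Inverse-Gamma(19/2, 127/8)
obs 6: x=-4 → posterior Inverse-Gamma(10, 19)
obs 7: x=-3/2 → posterior Inverse-Gamma(21/2, 19)
obs 8: x=0 → posterior Inverse-Gamma(11, 161/8)
obs 9: x=5/4 → posterior Inverse-Gamma(23/2, 765/32)
obs 10: x=1/2 → posterior Inverse-Gamma(12, 829/32)
obs 11: x=-7/4 → posterior Inverse-Gamma(25/2, 415/16)

alpha=25/2, beta=415/16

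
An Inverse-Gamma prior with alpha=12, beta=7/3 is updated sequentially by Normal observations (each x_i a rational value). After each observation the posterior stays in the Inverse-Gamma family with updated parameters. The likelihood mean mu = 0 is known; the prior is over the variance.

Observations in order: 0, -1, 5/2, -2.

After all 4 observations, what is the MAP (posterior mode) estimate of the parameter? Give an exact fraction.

obs 1: x=0 → posterior Inverse-Gamma(25/2, 7/3)
obs 2: x=-1 → posterior Inverse-Gamma(13, 17/6)
obs 3: x=5/2 → posterior Inverse-Gamma(27/2, 143/24)
obs 4: x=-2 → posterior Inverse-Gamma(14, 191/24)

191/360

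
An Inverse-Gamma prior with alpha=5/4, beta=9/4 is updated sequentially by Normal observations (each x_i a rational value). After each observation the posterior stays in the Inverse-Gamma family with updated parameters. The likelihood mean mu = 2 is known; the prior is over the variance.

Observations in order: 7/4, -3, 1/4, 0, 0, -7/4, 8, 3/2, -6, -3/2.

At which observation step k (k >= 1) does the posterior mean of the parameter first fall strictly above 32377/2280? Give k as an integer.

k = 9

obs 1: x=7/4 → posterior Inverse-Gamma(7/4, 73/32)
obs 2: x=-3 → posterior Inverse-Gamma(9/4, 473/32)
obs 3: x=1/4 → posterior Inverse-Gamma(11/4, 261/16)
obs 4: x=0 → posterior Inverse-Gamma(13/4, 293/16)
obs 5: x=0 → posterior Inverse-Gamma(15/4, 325/16)
obs 6: x=-7/4 → posterior Inverse-Gamma(17/4, 875/32)
obs 7: x=8 → posterior Inverse-Gamma(19/4, 1451/32)
obs 8: x=3/2 → posterior Inverse-Gamma(21/4, 1455/32)
obs 9: x=-6 → posterior Inverse-Gamma(23/4, 2479/32)
obs 10: x=-3/2 → posterior Inverse-Gamma(25/4, 2675/32)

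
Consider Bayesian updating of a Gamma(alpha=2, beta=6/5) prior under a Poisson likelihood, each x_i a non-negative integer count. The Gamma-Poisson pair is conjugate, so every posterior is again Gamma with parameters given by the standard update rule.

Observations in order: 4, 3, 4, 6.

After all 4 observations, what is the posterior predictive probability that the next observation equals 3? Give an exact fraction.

obs 1: x=4 → posterior Gamma(6, 11/5)
obs 2: x=3 → posterior Gamma(9, 16/5)
obs 3: x=4 → posterior Gamma(13, 21/5)
obs 4: x=6 → posterior Gamma(19, 26/5)

127425182839560164291406069760000/645590698195138073036733040138561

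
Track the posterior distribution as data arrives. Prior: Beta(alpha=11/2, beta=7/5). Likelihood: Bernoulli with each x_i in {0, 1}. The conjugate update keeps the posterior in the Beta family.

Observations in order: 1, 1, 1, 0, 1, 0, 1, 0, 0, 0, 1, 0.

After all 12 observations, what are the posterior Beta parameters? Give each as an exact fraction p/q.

obs 1: x=1 → posterior Beta(13/2, 7/5)
obs 2: x=1 → posterior Beta(15/2, 7/5)
obs 3: x=1 → posterior Beta(17/2, 7/5)
obs 4: x=0 → posterior Beta(17/2, 12/5)
obs 5: x=1 → posterior Beta(19/2, 12/5)
obs 6: x=0 → posterior Beta(19/2, 17/5)
obs 7: x=1 → posterior Beta(21/2, 17/5)
obs 8: x=0 → posterior Beta(21/2, 22/5)
obs 9: x=0 → posterior Beta(21/2, 27/5)
obs 10: x=0 → posterior Beta(21/2, 32/5)
obs 11: x=1 → posterior Beta(23/2, 32/5)
obs 12: x=0 → posterior Beta(23/2, 37/5)

alpha=23/2, beta=37/5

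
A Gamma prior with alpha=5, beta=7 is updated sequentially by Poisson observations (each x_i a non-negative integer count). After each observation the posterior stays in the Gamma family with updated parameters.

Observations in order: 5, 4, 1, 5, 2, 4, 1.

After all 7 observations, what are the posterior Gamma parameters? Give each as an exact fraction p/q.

obs 1: x=5 → posterior Gamma(10, 8)
obs 2: x=4 → posterior Gamma(14, 9)
obs 3: x=1 → posterior Gamma(15, 10)
obs 4: x=5 → posterior Gamma(20, 11)
obs 5: x=2 → posterior Gamma(22, 12)
obs 6: x=4 → posterior Gamma(26, 13)
obs 7: x=1 → posterior Gamma(27, 14)

alpha=27, beta=14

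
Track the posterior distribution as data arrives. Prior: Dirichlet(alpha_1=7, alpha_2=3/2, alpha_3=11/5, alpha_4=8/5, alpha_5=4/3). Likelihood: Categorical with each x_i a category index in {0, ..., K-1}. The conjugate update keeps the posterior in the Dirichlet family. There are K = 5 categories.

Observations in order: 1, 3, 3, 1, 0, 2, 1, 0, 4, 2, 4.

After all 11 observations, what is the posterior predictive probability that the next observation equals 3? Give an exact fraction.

108/739

obs 1: x=1 → posterior Dirichlet(7, 5/2, 11/5, 8/5, 4/3)
obs 2: x=3 → posterior Dirichlet(7, 5/2, 11/5, 13/5, 4/3)
obs 3: x=3 → posterior Dirichlet(7, 5/2, 11/5, 18/5, 4/3)
obs 4: x=1 → posterior Dirichlet(7, 7/2, 11/5, 18/5, 4/3)
obs 5: x=0 → posterior Dirichlet(8, 7/2, 11/5, 18/5, 4/3)
obs 6: x=2 → posterior Dirichlet(8, 7/2, 16/5, 18/5, 4/3)
obs 7: x=1 → posterior Dirichlet(8, 9/2, 16/5, 18/5, 4/3)
obs 8: x=0 → posterior Dirichlet(9, 9/2, 16/5, 18/5, 4/3)
obs 9: x=4 → posterior Dirichlet(9, 9/2, 16/5, 18/5, 7/3)
obs 10: x=2 → posterior Dirichlet(9, 9/2, 21/5, 18/5, 7/3)
obs 11: x=4 → posterior Dirichlet(9, 9/2, 21/5, 18/5, 10/3)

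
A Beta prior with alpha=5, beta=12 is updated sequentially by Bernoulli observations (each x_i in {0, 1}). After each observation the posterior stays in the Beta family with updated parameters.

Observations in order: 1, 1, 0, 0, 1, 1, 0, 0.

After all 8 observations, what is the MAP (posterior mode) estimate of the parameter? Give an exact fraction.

obs 1: x=1 → posterior Beta(6, 12)
obs 2: x=1 → posterior Beta(7, 12)
obs 3: x=0 → posterior Beta(7, 13)
obs 4: x=0 → posterior Beta(7, 14)
obs 5: x=1 → posterior Beta(8, 14)
obs 6: x=1 → posterior Beta(9, 14)
obs 7: x=0 → posterior Beta(9, 15)
obs 8: x=0 → posterior Beta(9, 16)

8/23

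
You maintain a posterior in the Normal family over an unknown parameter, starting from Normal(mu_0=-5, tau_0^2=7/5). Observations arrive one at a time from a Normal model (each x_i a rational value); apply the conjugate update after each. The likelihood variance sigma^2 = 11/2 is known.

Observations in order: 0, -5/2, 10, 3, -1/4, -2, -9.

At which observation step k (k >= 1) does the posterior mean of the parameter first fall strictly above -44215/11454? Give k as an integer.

obs 1: x=0 → posterior Normal(-275/69, 77/69)
obs 2: x=-5/2 → posterior Normal(-310/83, 77/83)
obs 3: x=10 → posterior Normal(-170/97, 77/97)
obs 4: x=3 → posterior Normal(-128/111, 77/111)
obs 5: x=-1/4 → posterior Normal(-263/250, 77/125)
obs 6: x=-2 → posterior Normal(-319/278, 77/139)
obs 7: x=-9 → posterior Normal(-571/306, 77/153)

k = 2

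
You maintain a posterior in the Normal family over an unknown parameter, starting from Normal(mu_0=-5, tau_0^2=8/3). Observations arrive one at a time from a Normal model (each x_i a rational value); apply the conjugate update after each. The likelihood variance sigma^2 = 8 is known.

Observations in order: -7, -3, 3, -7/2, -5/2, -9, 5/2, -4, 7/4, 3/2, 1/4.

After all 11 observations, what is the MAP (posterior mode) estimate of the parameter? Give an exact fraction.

obs 1: x=-7 → posterior Normal(-11/2, 2)
obs 2: x=-3 → posterior Normal(-5, 8/5)
obs 3: x=3 → posterior Normal(-11/3, 4/3)
obs 4: x=-7/2 → posterior Normal(-51/14, 8/7)
obs 5: x=-5/2 → posterior Normal(-7/2, 1)
obs 6: x=-9 → posterior Normal(-37/9, 8/9)
obs 7: x=5/2 → posterior Normal(-69/20, 4/5)
obs 8: x=-4 → posterior Normal(-7/2, 8/11)
obs 9: x=7/4 → posterior Normal(-49/16, 2/3)
obs 10: x=3/2 → posterior Normal(-141/52, 8/13)
obs 11: x=1/4 → posterior Normal(-5/2, 4/7)

-5/2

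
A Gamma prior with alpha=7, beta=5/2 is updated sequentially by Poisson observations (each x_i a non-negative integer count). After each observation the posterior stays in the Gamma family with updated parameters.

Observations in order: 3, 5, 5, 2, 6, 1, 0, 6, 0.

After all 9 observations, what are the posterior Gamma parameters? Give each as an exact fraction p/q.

obs 1: x=3 → posterior Gamma(10, 7/2)
obs 2: x=5 → posterior Gamma(15, 9/2)
obs 3: x=5 → posterior Gamma(20, 11/2)
obs 4: x=2 → posterior Gamma(22, 13/2)
obs 5: x=6 → posterior Gamma(28, 15/2)
obs 6: x=1 → posterior Gamma(29, 17/2)
obs 7: x=0 → posterior Gamma(29, 19/2)
obs 8: x=6 → posterior Gamma(35, 21/2)
obs 9: x=0 → posterior Gamma(35, 23/2)

alpha=35, beta=23/2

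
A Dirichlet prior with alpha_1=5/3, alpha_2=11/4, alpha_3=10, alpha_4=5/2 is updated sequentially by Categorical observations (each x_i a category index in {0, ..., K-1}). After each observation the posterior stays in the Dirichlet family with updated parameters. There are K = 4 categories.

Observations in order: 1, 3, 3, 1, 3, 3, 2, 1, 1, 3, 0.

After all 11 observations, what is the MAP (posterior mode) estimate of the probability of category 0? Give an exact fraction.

obs 1: x=1 → posterior Dirichlet(5/3, 15/4, 10, 5/2)
obs 2: x=3 → posterior Dirichlet(5/3, 15/4, 10, 7/2)
obs 3: x=3 → posterior Dirichlet(5/3, 15/4, 10, 9/2)
obs 4: x=1 → posterior Dirichlet(5/3, 19/4, 10, 9/2)
obs 5: x=3 → posterior Dirichlet(5/3, 19/4, 10, 11/2)
obs 6: x=3 → posterior Dirichlet(5/3, 19/4, 10, 13/2)
obs 7: x=2 → posterior Dirichlet(5/3, 19/4, 11, 13/2)
obs 8: x=1 → posterior Dirichlet(5/3, 23/4, 11, 13/2)
obs 9: x=1 → posterior Dirichlet(5/3, 27/4, 11, 13/2)
obs 10: x=3 → posterior Dirichlet(5/3, 27/4, 11, 15/2)
obs 11: x=0 → posterior Dirichlet(8/3, 27/4, 11, 15/2)

20/287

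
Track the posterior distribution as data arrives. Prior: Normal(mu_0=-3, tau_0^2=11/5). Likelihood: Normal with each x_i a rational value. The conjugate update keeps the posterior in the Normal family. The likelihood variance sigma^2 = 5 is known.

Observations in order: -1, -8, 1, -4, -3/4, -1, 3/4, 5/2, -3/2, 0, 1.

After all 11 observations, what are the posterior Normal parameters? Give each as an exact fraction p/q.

mu_0=-98/73, tau_0^2=55/146

obs 1: x=-1 → posterior Normal(-43/18, 55/36)
obs 2: x=-8 → posterior Normal(-174/47, 55/47)
obs 3: x=1 → posterior Normal(-163/58, 55/58)
obs 4: x=-4 → posterior Normal(-3, 55/69)
obs 5: x=-3/4 → posterior Normal(-861/320, 11/16)
obs 6: x=-1 → posterior Normal(-905/364, 55/91)
obs 7: x=3/4 → posterior Normal(-109/51, 55/102)
obs 8: x=5/2 → posterior Normal(-381/226, 55/113)
obs 9: x=-3/2 → posterior Normal(-207/124, 55/124)
obs 10: x=0 → posterior Normal(-23/15, 11/27)
obs 11: x=1 → posterior Normal(-98/73, 55/146)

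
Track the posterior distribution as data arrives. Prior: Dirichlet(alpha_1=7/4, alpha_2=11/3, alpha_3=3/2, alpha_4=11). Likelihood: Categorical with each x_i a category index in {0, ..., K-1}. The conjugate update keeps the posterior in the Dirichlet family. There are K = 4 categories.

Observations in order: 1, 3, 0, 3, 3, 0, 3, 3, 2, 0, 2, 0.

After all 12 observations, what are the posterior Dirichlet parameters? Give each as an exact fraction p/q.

alpha_1=23/4, alpha_2=14/3, alpha_3=7/2, alpha_4=16

obs 1: x=1 → posterior Dirichlet(7/4, 14/3, 3/2, 11)
obs 2: x=3 → posterior Dirichlet(7/4, 14/3, 3/2, 12)
obs 3: x=0 → posterior Dirichlet(11/4, 14/3, 3/2, 12)
obs 4: x=3 → posterior Dirichlet(11/4, 14/3, 3/2, 13)
obs 5: x=3 → posterior Dirichlet(11/4, 14/3, 3/2, 14)
obs 6: x=0 → posterior Dirichlet(15/4, 14/3, 3/2, 14)
obs 7: x=3 → posterior Dirichlet(15/4, 14/3, 3/2, 15)
obs 8: x=3 → posterior Dirichlet(15/4, 14/3, 3/2, 16)
obs 9: x=2 → posterior Dirichlet(15/4, 14/3, 5/2, 16)
obs 10: x=0 → posterior Dirichlet(19/4, 14/3, 5/2, 16)
obs 11: x=2 → posterior Dirichlet(19/4, 14/3, 7/2, 16)
obs 12: x=0 → posterior Dirichlet(23/4, 14/3, 7/2, 16)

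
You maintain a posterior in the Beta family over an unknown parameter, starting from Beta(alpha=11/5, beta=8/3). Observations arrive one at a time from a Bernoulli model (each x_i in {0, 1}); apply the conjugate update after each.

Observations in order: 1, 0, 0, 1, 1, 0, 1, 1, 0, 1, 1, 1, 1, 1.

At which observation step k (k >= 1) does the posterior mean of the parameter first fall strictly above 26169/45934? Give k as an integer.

k = 11

obs 1: x=1 → posterior Beta(16/5, 8/3)
obs 2: x=0 → posterior Beta(16/5, 11/3)
obs 3: x=0 → posterior Beta(16/5, 14/3)
obs 4: x=1 → posterior Beta(21/5, 14/3)
obs 5: x=1 → posterior Beta(26/5, 14/3)
obs 6: x=0 → posterior Beta(26/5, 17/3)
obs 7: x=1 → posterior Beta(31/5, 17/3)
obs 8: x=1 → posterior Beta(36/5, 17/3)
obs 9: x=0 → posterior Beta(36/5, 20/3)
obs 10: x=1 → posterior Beta(41/5, 20/3)
obs 11: x=1 → posterior Beta(46/5, 20/3)
obs 12: x=1 → posterior Beta(51/5, 20/3)
obs 13: x=1 → posterior Beta(56/5, 20/3)
obs 14: x=1 → posterior Beta(61/5, 20/3)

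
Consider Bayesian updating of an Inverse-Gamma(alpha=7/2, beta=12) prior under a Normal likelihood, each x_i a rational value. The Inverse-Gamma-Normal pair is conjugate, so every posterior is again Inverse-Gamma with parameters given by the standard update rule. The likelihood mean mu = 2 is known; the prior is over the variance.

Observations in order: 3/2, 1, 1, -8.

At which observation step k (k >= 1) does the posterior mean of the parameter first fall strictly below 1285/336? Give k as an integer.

k = 2

obs 1: x=3/2 → posterior Inverse-Gamma(4, 97/8)
obs 2: x=1 → posterior Inverse-Gamma(9/2, 101/8)
obs 3: x=1 → posterior Inverse-Gamma(5, 105/8)
obs 4: x=-8 → posterior Inverse-Gamma(11/2, 505/8)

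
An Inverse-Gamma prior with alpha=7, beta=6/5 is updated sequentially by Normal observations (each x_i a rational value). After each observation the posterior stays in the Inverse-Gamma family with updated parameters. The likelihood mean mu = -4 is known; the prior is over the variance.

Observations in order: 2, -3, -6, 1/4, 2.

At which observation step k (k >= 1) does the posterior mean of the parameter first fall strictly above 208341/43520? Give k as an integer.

obs 1: x=2 → posterior Inverse-Gamma(15/2, 96/5)
obs 2: x=-3 → posterior Inverse-Gamma(8, 197/10)
obs 3: x=-6 → posterior Inverse-Gamma(17/2, 217/10)
obs 4: x=1/4 → posterior Inverse-Gamma(9, 4917/160)
obs 5: x=2 → posterior Inverse-Gamma(19/2, 7797/160)

k = 5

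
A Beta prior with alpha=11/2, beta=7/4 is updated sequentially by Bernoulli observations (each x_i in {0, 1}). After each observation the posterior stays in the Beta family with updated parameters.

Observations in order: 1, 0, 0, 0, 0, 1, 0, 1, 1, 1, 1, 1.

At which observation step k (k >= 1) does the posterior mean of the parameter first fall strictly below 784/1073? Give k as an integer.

obs 1: x=1 → posterior Beta(13/2, 7/4)
obs 2: x=0 → posterior Beta(13/2, 11/4)
obs 3: x=0 → posterior Beta(13/2, 15/4)
obs 4: x=0 → posterior Beta(13/2, 19/4)
obs 5: x=0 → posterior Beta(13/2, 23/4)
obs 6: x=1 → posterior Beta(15/2, 23/4)
obs 7: x=0 → posterior Beta(15/2, 27/4)
obs 8: x=1 → posterior Beta(17/2, 27/4)
obs 9: x=1 → posterior Beta(19/2, 27/4)
obs 10: x=1 → posterior Beta(21/2, 27/4)
obs 11: x=1 → posterior Beta(23/2, 27/4)
obs 12: x=1 → posterior Beta(25/2, 27/4)

k = 2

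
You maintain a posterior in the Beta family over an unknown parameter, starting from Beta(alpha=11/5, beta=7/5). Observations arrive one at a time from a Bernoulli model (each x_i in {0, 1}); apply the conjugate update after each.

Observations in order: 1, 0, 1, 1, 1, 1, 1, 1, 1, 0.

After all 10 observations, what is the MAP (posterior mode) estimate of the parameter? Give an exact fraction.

23/29

obs 1: x=1 → posterior Beta(16/5, 7/5)
obs 2: x=0 → posterior Beta(16/5, 12/5)
obs 3: x=1 → posterior Beta(21/5, 12/5)
obs 4: x=1 → posterior Beta(26/5, 12/5)
obs 5: x=1 → posterior Beta(31/5, 12/5)
obs 6: x=1 → posterior Beta(36/5, 12/5)
obs 7: x=1 → posterior Beta(41/5, 12/5)
obs 8: x=1 → posterior Beta(46/5, 12/5)
obs 9: x=1 → posterior Beta(51/5, 12/5)
obs 10: x=0 → posterior Beta(51/5, 17/5)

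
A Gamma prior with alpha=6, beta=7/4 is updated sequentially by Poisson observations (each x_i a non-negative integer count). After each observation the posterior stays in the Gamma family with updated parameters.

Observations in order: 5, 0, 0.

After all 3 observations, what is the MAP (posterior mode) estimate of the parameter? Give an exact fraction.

40/19

obs 1: x=5 → posterior Gamma(11, 11/4)
obs 2: x=0 → posterior Gamma(11, 15/4)
obs 3: x=0 → posterior Gamma(11, 19/4)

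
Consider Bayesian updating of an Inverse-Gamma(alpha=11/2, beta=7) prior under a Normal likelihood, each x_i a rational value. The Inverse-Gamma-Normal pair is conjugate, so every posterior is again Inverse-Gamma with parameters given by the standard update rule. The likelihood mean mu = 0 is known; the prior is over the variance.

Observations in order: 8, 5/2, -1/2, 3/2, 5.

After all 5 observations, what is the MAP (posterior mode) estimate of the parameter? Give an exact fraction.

obs 1: x=8 → posterior Inverse-Gamma(6, 39)
obs 2: x=5/2 → posterior Inverse-Gamma(13/2, 337/8)
obs 3: x=-1/2 → posterior Inverse-Gamma(7, 169/4)
obs 4: x=3/2 → posterior Inverse-Gamma(15/2, 347/8)
obs 5: x=5 → posterior Inverse-Gamma(8, 447/8)

149/24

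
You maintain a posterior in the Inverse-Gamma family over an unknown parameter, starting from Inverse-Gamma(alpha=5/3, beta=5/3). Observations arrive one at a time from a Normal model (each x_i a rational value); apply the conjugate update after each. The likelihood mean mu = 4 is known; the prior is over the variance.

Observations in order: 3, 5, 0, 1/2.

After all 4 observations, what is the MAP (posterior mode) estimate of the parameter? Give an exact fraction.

obs 1: x=3 → posterior Inverse-Gamma(13/6, 13/6)
obs 2: x=5 → posterior Inverse-Gamma(8/3, 8/3)
obs 3: x=0 → posterior Inverse-Gamma(19/6, 32/3)
obs 4: x=1/2 → posterior Inverse-Gamma(11/3, 403/24)

403/112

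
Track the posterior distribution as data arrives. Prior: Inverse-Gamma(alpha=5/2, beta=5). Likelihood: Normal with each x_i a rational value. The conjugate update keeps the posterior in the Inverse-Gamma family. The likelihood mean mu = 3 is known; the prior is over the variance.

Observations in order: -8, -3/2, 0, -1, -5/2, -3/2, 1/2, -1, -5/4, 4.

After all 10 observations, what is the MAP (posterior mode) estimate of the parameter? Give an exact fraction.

obs 1: x=-8 → posterior Inverse-Gamma(3, 131/2)
obs 2: x=-3/2 → posterior Inverse-Gamma(7/2, 605/8)
obs 3: x=0 → posterior Inverse-Gamma(4, 641/8)
obs 4: x=-1 → posterior Inverse-Gamma(9/2, 705/8)
obs 5: x=-5/2 → posterior Inverse-Gamma(5, 413/4)
obs 6: x=-3/2 → posterior Inverse-Gamma(11/2, 907/8)
obs 7: x=1/2 → posterior Inverse-Gamma(6, 233/2)
obs 8: x=-1 → posterior Inverse-Gamma(13/2, 249/2)
obs 9: x=-5/4 → posterior Inverse-Gamma(7, 4273/32)
obs 10: x=4 → posterior Inverse-Gamma(15/2, 4289/32)

4289/272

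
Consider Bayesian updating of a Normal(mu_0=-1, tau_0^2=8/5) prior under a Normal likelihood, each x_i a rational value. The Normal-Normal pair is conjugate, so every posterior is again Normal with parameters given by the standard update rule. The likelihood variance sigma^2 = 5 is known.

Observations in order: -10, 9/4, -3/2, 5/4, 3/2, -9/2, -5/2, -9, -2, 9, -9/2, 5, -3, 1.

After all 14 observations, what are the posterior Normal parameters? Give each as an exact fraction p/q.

mu_0=-161/137, tau_0^2=40/137

obs 1: x=-10 → posterior Normal(-35/11, 40/33)
obs 2: x=9/4 → posterior Normal(-87/41, 40/41)
obs 3: x=-3/2 → posterior Normal(-99/49, 40/49)
obs 4: x=5/4 → posterior Normal(-89/57, 40/57)
obs 5: x=3/2 → posterior Normal(-77/65, 8/13)
obs 6: x=-9/2 → posterior Normal(-113/73, 40/73)
obs 7: x=-5/2 → posterior Normal(-133/81, 40/81)
obs 8: x=-9 → posterior Normal(-205/89, 40/89)
obs 9: x=-2 → posterior Normal(-221/97, 40/97)
obs 10: x=9 → posterior Normal(-149/105, 8/21)
obs 11: x=-9/2 → posterior Normal(-185/113, 40/113)
obs 12: x=5 → posterior Normal(-145/121, 40/121)
obs 13: x=-3 → posterior Normal(-169/129, 40/129)
obs 14: x=1 → posterior Normal(-161/137, 40/137)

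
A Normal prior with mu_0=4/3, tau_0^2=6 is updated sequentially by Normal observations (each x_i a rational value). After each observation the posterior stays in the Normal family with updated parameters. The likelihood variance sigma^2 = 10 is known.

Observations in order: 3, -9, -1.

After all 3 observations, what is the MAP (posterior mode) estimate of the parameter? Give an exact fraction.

-43/42

obs 1: x=3 → posterior Normal(47/24, 15/4)
obs 2: x=-9 → posterior Normal(-34/33, 30/11)
obs 3: x=-1 → posterior Normal(-43/42, 15/7)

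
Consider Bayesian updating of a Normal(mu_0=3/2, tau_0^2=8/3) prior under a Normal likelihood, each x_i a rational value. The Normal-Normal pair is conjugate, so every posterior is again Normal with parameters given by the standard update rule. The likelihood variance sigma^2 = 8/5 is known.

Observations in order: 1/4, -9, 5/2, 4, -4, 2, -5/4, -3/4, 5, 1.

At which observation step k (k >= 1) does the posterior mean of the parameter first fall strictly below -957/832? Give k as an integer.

obs 1: x=1/4 → posterior Normal(23/32, 1)
obs 2: x=-9 → posterior Normal(-157/52, 8/13)
obs 3: x=5/2 → posterior Normal(-107/72, 4/9)
obs 4: x=4 → posterior Normal(-27/92, 8/23)
obs 5: x=-4 → posterior Normal(-107/112, 2/7)
obs 6: x=2 → posterior Normal(-67/132, 8/33)
obs 7: x=-5/4 → posterior Normal(-23/38, 4/19)
obs 8: x=-3/4 → posterior Normal(-107/172, 8/43)
obs 9: x=5 → posterior Normal(-7/192, 1/6)
obs 10: x=1 → posterior Normal(13/212, 8/53)

k = 2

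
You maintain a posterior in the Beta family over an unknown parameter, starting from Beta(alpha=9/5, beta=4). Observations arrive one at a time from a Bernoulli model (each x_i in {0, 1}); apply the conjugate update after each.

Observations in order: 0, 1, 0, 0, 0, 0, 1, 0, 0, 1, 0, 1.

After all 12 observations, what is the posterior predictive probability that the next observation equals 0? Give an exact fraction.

60/89

obs 1: x=0 → posterior Beta(9/5, 5)
obs 2: x=1 → posterior Beta(14/5, 5)
obs 3: x=0 → posterior Beta(14/5, 6)
obs 4: x=0 → posterior Beta(14/5, 7)
obs 5: x=0 → posterior Beta(14/5, 8)
obs 6: x=0 → posterior Beta(14/5, 9)
obs 7: x=1 → posterior Beta(19/5, 9)
obs 8: x=0 → posterior Beta(19/5, 10)
obs 9: x=0 → posterior Beta(19/5, 11)
obs 10: x=1 → posterior Beta(24/5, 11)
obs 11: x=0 → posterior Beta(24/5, 12)
obs 12: x=1 → posterior Beta(29/5, 12)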